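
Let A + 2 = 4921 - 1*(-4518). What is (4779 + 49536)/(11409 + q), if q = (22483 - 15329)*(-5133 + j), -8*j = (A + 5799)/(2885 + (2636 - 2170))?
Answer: -182009565/123029079416 ≈ -0.0014794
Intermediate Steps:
A = 9437 (A = -2 + (4921 - 1*(-4518)) = -2 + (4921 + 4518) = -2 + 9439 = 9437)
j = -3809/6702 (j = -(9437 + 5799)/(8*(2885 + (2636 - 2170))) = -3809/(2*(2885 + 466)) = -3809/(2*3351) = -⅛*15236/3351 = -3809/6702 ≈ -0.56834)
q = -123067310975/3351 (q = (22483 - 15329)*(-5133 - 3809/6702) = 7154*(-34405175/6702) = -123067310975/3351 ≈ -3.6726e+7)
(4779 + 49536)/(11409 + q) = (4779 + 49536)/(11409 - 123067310975/3351) = 54315/(-123029079416/3351) = 54315*(-3351/123029079416) = -182009565/123029079416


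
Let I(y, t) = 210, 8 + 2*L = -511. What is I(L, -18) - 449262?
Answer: -449052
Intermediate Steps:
L = -519/2 (L = -4 + (½)*(-511) = -4 - 511/2 = -519/2 ≈ -259.50)
I(L, -18) - 449262 = 210 - 449262 = -449052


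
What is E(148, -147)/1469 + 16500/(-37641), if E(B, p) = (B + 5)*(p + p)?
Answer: -572468654/18431543 ≈ -31.059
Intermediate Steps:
E(B, p) = 2*p*(5 + B) (E(B, p) = (5 + B)*(2*p) = 2*p*(5 + B))
E(148, -147)/1469 + 16500/(-37641) = (2*(-147)*(5 + 148))/1469 + 16500/(-37641) = (2*(-147)*153)*(1/1469) + 16500*(-1/37641) = -44982*1/1469 - 5500/12547 = -44982/1469 - 5500/12547 = -572468654/18431543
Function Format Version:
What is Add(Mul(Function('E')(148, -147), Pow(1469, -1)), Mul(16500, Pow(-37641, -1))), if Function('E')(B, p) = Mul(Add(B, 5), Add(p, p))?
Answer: Rational(-572468654, 18431543) ≈ -31.059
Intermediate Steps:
Function('E')(B, p) = Mul(2, p, Add(5, B)) (Function('E')(B, p) = Mul(Add(5, B), Mul(2, p)) = Mul(2, p, Add(5, B)))
Add(Mul(Function('E')(148, -147), Pow(1469, -1)), Mul(16500, Pow(-37641, -1))) = Add(Mul(Mul(2, -147, Add(5, 148)), Pow(1469, -1)), Mul(16500, Pow(-37641, -1))) = Add(Mul(Mul(2, -147, 153), Rational(1, 1469)), Mul(16500, Rational(-1, 37641))) = Add(Mul(-44982, Rational(1, 1469)), Rational(-5500, 12547)) = Add(Rational(-44982, 1469), Rational(-5500, 12547)) = Rational(-572468654, 18431543)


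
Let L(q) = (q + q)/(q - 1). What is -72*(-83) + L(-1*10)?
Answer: 65756/11 ≈ 5977.8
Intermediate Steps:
L(q) = 2*q/(-1 + q) (L(q) = (2*q)/(-1 + q) = 2*q/(-1 + q))
-72*(-83) + L(-1*10) = -72*(-83) + 2*(-1*10)/(-1 - 1*10) = 5976 + 2*(-10)/(-1 - 10) = 5976 + 2*(-10)/(-11) = 5976 + 2*(-10)*(-1/11) = 5976 + 20/11 = 65756/11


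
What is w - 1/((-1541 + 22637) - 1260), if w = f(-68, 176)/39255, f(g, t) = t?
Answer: 1150627/259554060 ≈ 0.0044331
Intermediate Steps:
w = 176/39255 ≈ 0.0044835
w - 1/((-1541 + 22637) - 1260) = 176/39255 - 1/((-1541 + 22637) - 1260) = 176/39255 - 1/(21096 - 1260) = 176/39255 - 1/19836 = 1150627/259554060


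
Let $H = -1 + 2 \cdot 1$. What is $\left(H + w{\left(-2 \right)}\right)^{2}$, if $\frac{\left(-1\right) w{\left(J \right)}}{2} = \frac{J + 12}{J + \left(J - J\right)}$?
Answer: $121$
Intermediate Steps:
$w{\left(J \right)} = - \frac{2 \left(12 + J\right)}{J}$ ($w{\left(J \right)} = - 2 \frac{J + 12}{J + \left(J - J\right)} = - 2 \frac{12 + J}{J + 0} = - 2 \frac{12 + J}{J} = - \frac{2 \left(12 + J\right)}{J}$)
$H = 1$ ($H = -1 + 2 = 1$)
$\left(H + w{\left(-2 \right)}\right)^{2} = \left(1 - \left(2 + \frac{24}{-2}\right)\right)^{2} = \left(1 - -10\right)^{2} = \left(1 + \left(-2 + 12\right)\right)^{2} = \left(1 + 10\right)^{2} = 11^{2} = 121$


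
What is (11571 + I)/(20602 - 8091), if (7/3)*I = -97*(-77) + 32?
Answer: 103500/87577 ≈ 1.1818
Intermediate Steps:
I = 22503/7 (I = 3*(-97*(-77) + 32)/7 = 3*(7469 + 32)/7 = (3/7)*7501 = 22503/7 ≈ 3214.7)
(11571 + I)/(20602 - 8091) = (11571 + 22503/7)/(20602 - 8091) = (103500/7)/12511 = (103500/7)*(1/12511) = 103500/87577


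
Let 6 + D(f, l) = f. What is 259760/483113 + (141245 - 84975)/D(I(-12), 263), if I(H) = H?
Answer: -13590046415/4348017 ≈ -3125.6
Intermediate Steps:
D(f, l) = -6 + f
259760/483113 + (141245 - 84975)/D(I(-12), 263) = 259760/483113 + (141245 - 84975)/(-6 - 12) = 259760*(1/483113) + 56270/(-18) = 259760/483113 + 56270*(-1/18) = 259760/483113 - 28135/9 = -13590046415/4348017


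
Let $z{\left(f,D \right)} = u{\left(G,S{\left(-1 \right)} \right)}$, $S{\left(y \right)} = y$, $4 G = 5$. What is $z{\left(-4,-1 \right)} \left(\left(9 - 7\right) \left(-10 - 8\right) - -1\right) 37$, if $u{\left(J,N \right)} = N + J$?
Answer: $- \frac{1295}{4} \approx -323.75$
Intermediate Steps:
$G = \frac{5}{4}$ ($G = \frac{1}{4} \cdot 5 = \frac{5}{4} \approx 1.25$)
$u{\left(J,N \right)} = J + N$
$z{\left(f,D \right)} = \frac{1}{4}$ ($z{\left(f,D \right)} = \frac{5}{4} - 1 = \frac{1}{4}$)
$z{\left(-4,-1 \right)} \left(\left(9 - 7\right) \left(-10 - 8\right) - -1\right) 37 = \frac{\left(9 - 7\right) \left(-10 - 8\right) - -1}{4} \cdot 37 = \frac{2 \left(-18\right) + 1}{4} \cdot 37 = \frac{-36 + 1}{4} \cdot 37 = \frac{1}{4} \left(-35\right) 37 = \left(- \frac{35}{4}\right) 37 = - \frac{1295}{4}$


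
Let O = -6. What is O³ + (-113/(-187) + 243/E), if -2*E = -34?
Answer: -37606/187 ≈ -201.10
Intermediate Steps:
E = 17 (E = -½*(-34) = 17)
O³ + (-113/(-187) + 243/E) = (-6)³ + (-113/(-187) + 243/17) = -216 + (-113*(-1/187) + 243*(1/17)) = -216 + (113/187 + 243/17) = -216 + 2786/187 = -37606/187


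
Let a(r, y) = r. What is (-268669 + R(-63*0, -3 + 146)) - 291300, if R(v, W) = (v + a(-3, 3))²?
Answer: -559960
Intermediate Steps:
R(v, W) = (-3 + v)² (R(v, W) = (v - 3)² = (-3 + v)²)
(-268669 + R(-63*0, -3 + 146)) - 291300 = (-268669 + (-3 - 63*0)²) - 291300 = (-268669 + (-3 + 0)²) - 291300 = (-268669 + (-3)²) - 291300 = (-268669 + 9) - 291300 = -268660 - 291300 = -559960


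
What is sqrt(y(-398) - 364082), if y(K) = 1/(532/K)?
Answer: I*sqrt(25761038926)/266 ≈ 603.39*I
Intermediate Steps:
y(K) = K/532
sqrt(y(-398) - 364082) = sqrt((1/532)*(-398) - 364082) = sqrt(-199/266 - 364082) = sqrt(-96846011/266) = I*sqrt(25761038926)/266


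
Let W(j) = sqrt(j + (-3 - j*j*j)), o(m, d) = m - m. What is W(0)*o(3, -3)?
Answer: 0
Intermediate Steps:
o(m, d) = 0
W(j) = sqrt(-3 + j - j**3) (W(j) = sqrt(j + (-3 - j**2*j)) = sqrt(j + (-3 - j**3)) = sqrt(-3 + j - j**3))
W(0)*o(3, -3) = sqrt(-3 + 0 - 1*0**3)*0 = sqrt(-3 + 0 - 1*0)*0 = sqrt(-3 + 0 + 0)*0 = sqrt(-3)*0 = (I*sqrt(3))*0 = 0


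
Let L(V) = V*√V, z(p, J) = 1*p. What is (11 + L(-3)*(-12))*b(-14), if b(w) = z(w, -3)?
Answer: -154 - 504*I*√3 ≈ -154.0 - 872.95*I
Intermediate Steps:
z(p, J) = p
L(V) = V^(3/2)
b(w) = w
(11 + L(-3)*(-12))*b(-14) = (11 + (-3)^(3/2)*(-12))*(-14) = (11 - 3*I*√3*(-12))*(-14) = (11 + 36*I*√3)*(-14) = -154 - 504*I*√3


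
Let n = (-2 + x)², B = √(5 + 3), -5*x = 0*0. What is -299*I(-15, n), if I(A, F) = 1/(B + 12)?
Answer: -897/34 + 299*√2/68 ≈ -20.164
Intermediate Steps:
x = 0 (x = -0*0 = -⅕*0 = 0)
B = 2*√2 (B = √8 = 2*√2 ≈ 2.8284)
n = 4 (n = (-2 + 0)² = (-2)² = 4)
I(A, F) = 1/(12 + 2*√2) (I(A, F) = 1/(2*√2 + 12) = 1/(12 + 2*√2))
-299*I(-15, n) = -299*(3/34 - √2/68) = -897/34 + 299*√2/68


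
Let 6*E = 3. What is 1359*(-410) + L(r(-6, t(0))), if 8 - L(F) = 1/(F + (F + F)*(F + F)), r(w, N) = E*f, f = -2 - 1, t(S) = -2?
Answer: -8357732/15 ≈ -5.5718e+5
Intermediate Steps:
E = ½ (E = (⅙)*3 = ½ ≈ 0.50000)
f = -3
r(w, N) = -3/2 (r(w, N) = (½)*(-3) = -3/2)
L(F) = 8 - 1/(F + 4*F²) (L(F) = 8 - 1/(F + (F + F)*(F + F)) = 8 - 1/(F + (2*F)*(2*F)) = 8 - 1/(F + 4*F²))
1359*(-410) + L(r(-6, t(0))) = 1359*(-410) + (-1 + 8*(-3/2) + 32*(-3/2)²)/((-3/2)*(1 + 4*(-3/2))) = -557190 - 2*(-1 - 12 + 32*(9/4))/(3*(1 - 6)) = -557190 - ⅔*(-1 - 12 + 72)/(-5) = -557190 - ⅔*(-⅕)*59 = -557190 + 118/15 = -8357732/15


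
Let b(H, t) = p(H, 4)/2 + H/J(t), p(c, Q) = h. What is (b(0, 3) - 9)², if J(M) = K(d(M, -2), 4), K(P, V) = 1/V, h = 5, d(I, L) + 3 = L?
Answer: 169/4 ≈ 42.250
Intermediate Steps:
d(I, L) = -3 + L
p(c, Q) = 5
J(M) = ¼ (J(M) = 1/4 = ¼)
b(H, t) = 5/2 + 4*H (b(H, t) = 5/2 + H/(¼) = 5*(½) + H*4 = 5/2 + 4*H)
(b(0, 3) - 9)² = ((5/2 + 4*0) - 9)² = ((5/2 + 0) - 9)² = (5/2 - 9)² = (-13/2)² = 169/4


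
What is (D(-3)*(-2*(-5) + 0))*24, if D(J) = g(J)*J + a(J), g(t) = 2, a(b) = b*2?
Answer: -2880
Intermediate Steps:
a(b) = 2*b
D(J) = 4*J (D(J) = 2*J + 2*J = 4*J)
(D(-3)*(-2*(-5) + 0))*24 = ((4*(-3))*(-2*(-5) + 0))*24 = -12*(10 + 0)*24 = -12*10*24 = -120*24 = -2880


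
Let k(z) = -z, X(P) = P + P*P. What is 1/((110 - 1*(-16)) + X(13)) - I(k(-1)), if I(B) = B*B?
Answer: -307/308 ≈ -0.99675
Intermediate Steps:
X(P) = P + P²
I(B) = B²
1/((110 - 1*(-16)) + X(13)) - I(k(-1)) = 1/((110 - 1*(-16)) + 13*(1 + 13)) - (-1*(-1))² = 1/((110 + 16) + 13*14) - 1*1² = 1/(126 + 182) - 1*1 = 1/308 - 1 = -307/308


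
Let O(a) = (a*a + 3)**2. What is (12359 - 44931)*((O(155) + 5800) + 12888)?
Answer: -18805883009984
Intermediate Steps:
O(a) = (3 + a**2)**2 (O(a) = (a**2 + 3)**2 = (3 + a**2)**2)
(12359 - 44931)*((O(155) + 5800) + 12888) = (12359 - 44931)*(((3 + 155**2)**2 + 5800) + 12888) = -32572*(((3 + 24025)**2 + 5800) + 12888) = -32572*((24028**2 + 5800) + 12888) = -32572*((577344784 + 5800) + 12888) = -32572*(577350584 + 12888) = -32572*577363472 = -18805883009984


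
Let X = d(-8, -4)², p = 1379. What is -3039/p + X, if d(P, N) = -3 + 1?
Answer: 2477/1379 ≈ 1.7962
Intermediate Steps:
d(P, N) = -2
X = 4 (X = (-2)² = 4)
-3039/p + X = -3039/1379 + 4 = 2477/1379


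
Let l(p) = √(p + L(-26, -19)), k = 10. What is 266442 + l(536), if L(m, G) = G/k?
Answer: 266442 + 7*√1090/10 ≈ 2.6647e+5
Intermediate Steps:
L(m, G) = G/10
l(p) = √(-19/10 + p) (l(p) = √(p + (⅒)*(-19)) = √(p - 19/10) = √(-19/10 + p))
266442 + l(536) = 266442 + √(-190 + 100*536)/10 = 266442 + √(-190 + 53600)/10 = 266442 + √53410/10 = 266442 + (7*√1090)/10 = 266442 + 7*√1090/10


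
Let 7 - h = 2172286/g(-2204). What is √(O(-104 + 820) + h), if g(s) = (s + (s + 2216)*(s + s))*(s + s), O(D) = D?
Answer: √87800323057/11020 ≈ 26.888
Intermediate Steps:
g(s) = 2*s*(s + 2*s*(2216 + s)) (g(s) = (s + (2216 + s)*(2*s))*(2*s) = (s + 2*s*(2216 + s))*(2*s) = 2*s*(s + 2*s*(2216 + s)))
h = 848996657/121440400 (h = 7 - 2172286/((-2204)²*(8866 + 4*(-2204))) = 7 - 2172286/(4857616*(8866 - 8816)) = 7 - 2172286/(4857616*50) = 7 - 2172286/242880800 = 7 - 1*1086143/121440400 = 7 - 1086143/121440400 = 848996657/121440400 ≈ 6.9911)
√(O(-104 + 820) + h) = √((-104 + 820) + 848996657/121440400) = √(716 + 848996657/121440400) = √(87800323057/121440400) = √87800323057/11020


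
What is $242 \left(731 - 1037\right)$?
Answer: $-74052$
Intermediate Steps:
$242 \left(731 - 1037\right) = 242 \left(-306\right) = -74052$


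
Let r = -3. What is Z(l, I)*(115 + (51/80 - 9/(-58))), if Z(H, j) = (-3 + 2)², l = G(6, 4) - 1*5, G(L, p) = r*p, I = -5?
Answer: 268639/2320 ≈ 115.79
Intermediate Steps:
G(L, p) = -3*p
l = -17 (l = -3*4 - 1*5 = -12 - 5 = -17)
Z(H, j) = 1 (Z(H, j) = (-1)² = 1)
Z(l, I)*(115 + (51/80 - 9/(-58))) = 1*(115 + (51/80 - 9/(-58))) = 1*(115 + (51*(1/80) - 9*(-1/58))) = 1*(115 + (51/80 + 9/58)) = 1*(115 + 1839/2320) = 1*(268639/2320) = 268639/2320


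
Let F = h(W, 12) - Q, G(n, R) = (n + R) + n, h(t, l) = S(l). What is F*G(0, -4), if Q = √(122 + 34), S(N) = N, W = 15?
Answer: -48 + 8*√39 ≈ 1.9600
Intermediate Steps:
h(t, l) = l
G(n, R) = R + 2*n (G(n, R) = (R + n) + n = R + 2*n)
Q = 2*√39 (Q = √156 = 2*√39 ≈ 12.490)
F = 12 - 2*√39 ≈ -0.49000
F*G(0, -4) = (12 - 2*√39)*(-4 + 2*0) = (12 - 2*√39)*(-4 + 0) = (12 - 2*√39)*(-4) = -48 + 8*√39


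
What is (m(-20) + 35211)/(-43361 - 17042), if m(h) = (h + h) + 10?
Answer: -35181/60403 ≈ -0.58244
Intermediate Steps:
m(h) = 10 + 2*h (m(h) = 2*h + 10 = 10 + 2*h)
(m(-20) + 35211)/(-43361 - 17042) = ((10 + 2*(-20)) + 35211)/(-43361 - 17042) = ((10 - 40) + 35211)/(-60403) = (-30 + 35211)*(-1/60403) = 35181*(-1/60403) = -35181/60403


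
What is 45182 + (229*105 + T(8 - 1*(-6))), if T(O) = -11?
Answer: 69216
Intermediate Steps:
45182 + (229*105 + T(8 - 1*(-6))) = 45182 + (229*105 - 11) = 45182 + (24045 - 11) = 45182 + 24034 = 69216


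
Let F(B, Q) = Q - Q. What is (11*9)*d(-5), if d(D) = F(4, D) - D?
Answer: 495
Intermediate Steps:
F(B, Q) = 0
d(D) = -D (d(D) = 0 - D = -D)
(11*9)*d(-5) = (11*9)*(-1*(-5)) = 99*5 = 495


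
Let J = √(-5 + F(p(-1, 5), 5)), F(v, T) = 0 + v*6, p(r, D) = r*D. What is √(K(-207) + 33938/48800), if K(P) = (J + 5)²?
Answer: √(-13848891 + 14884000*I*√35)/1220 ≈ 5.0291 + 5.8819*I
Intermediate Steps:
p(r, D) = D*r
F(v, T) = 6*v (F(v, T) = 0 + 6*v = 6*v)
J = I*√35 (J = √(-5 + 6*(5*(-1))) = √(-5 + 6*(-5)) = √(-5 - 30) = √(-35) = I*√35 ≈ 5.9161*I)
K(P) = (5 + I*√35)² (K(P) = (I*√35 + 5)² = (5 + I*√35)²)
√(K(-207) + 33938/48800) = √((5 + I*√35)² + 33938/48800) = √((5 + I*√35)² + 33938*(1/48800)) = √((5 + I*√35)² + 16969/24400) = √(16969/24400 + (5 + I*√35)²)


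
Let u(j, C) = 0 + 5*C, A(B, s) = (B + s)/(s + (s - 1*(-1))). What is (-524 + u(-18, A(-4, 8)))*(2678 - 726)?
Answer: -17349376/17 ≈ -1.0206e+6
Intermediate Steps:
A(B, s) = (B + s)/(1 + 2*s) (A(B, s) = (B + s)/(s + (s + 1)) = (B + s)/(s + (1 + s)) = (B + s)/(1 + 2*s))
u(j, C) = 5*C
(-524 + u(-18, A(-4, 8)))*(2678 - 726) = (-524 + 5*((-4 + 8)/(1 + 2*8)))*(2678 - 726) = (-524 + 5*(4/(1 + 16)))*1952 = (-524 + 5*(4/17))*1952 = (-524 + 20/17)*1952 = -8888/17*1952 = -17349376/17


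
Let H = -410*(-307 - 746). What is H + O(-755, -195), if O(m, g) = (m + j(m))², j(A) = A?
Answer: 2711830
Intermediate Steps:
H = 431730 (H = -410*(-1053) = 431730)
O(m, g) = 4*m² (O(m, g) = (m + m)² = (2*m)² = 4*m²)
H + O(-755, -195) = 431730 + 4*(-755)² = 431730 + 4*570025 = 431730 + 2280100 = 2711830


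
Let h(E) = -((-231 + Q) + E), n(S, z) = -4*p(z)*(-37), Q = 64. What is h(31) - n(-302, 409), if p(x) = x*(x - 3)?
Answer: -24575856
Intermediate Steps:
p(x) = x*(-3 + x)
n(S, z) = 148*z*(-3 + z) (n(S, z) = -4*z*(-3 + z)*(-37) = 148*z*(-3 + z))
h(E) = 167 - E (h(E) = -((-231 + 64) + E) = -(-167 + E) = 167 - E)
h(31) - n(-302, 409) = (167 - 1*31) - 148*409*(-3 + 409) = (167 - 31) - 148*409*406 = 136 - 1*24575992 = 136 - 24575992 = -24575856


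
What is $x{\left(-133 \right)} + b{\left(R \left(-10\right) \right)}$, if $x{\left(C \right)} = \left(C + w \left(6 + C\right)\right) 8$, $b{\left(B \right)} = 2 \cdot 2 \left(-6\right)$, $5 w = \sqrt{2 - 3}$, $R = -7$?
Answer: $-1088 - \frac{1016 i}{5} \approx -1088.0 - 203.2 i$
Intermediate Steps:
$w = \frac{i}{5}$ ($w = \frac{\sqrt{2 - 3}}{5} = \frac{\sqrt{-1}}{5} = \frac{i}{5} \approx 0.2 i$)
$b{\left(B \right)} = -24$ ($b{\left(B \right)} = 4 \left(-6\right) = -24$)
$x{\left(C \right)} = 8 C + \frac{8 i \left(6 + C\right)}{5}$ ($x{\left(C \right)} = \left(C + \frac{i}{5} \left(6 + C\right)\right) 8 = \left(C + \frac{i \left(6 + C\right)}{5}\right) 8 = 8 C + \frac{8 i \left(6 + C\right)}{5}$)
$x{\left(-133 \right)} + b{\left(R \left(-10\right) \right)} = \left(\frac{48 i}{5} + \frac{8}{5} \left(-133\right) \left(5 + i\right)\right) - 24 = \left(\frac{48 i}{5} - \left(1064 + \frac{1064 i}{5}\right)\right) - 24 = \left(-1064 - \frac{1016 i}{5}\right) - 24 = -1088 - \frac{1016 i}{5}$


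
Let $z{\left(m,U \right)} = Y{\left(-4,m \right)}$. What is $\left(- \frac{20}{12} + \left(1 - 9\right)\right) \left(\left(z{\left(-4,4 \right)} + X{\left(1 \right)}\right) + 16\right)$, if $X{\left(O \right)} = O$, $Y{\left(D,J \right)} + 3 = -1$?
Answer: $- \frac{377}{3} \approx -125.67$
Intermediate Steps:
$Y{\left(D,J \right)} = -4$ ($Y{\left(D,J \right)} = -3 - 1 = -4$)
$z{\left(m,U \right)} = -4$
$\left(- \frac{20}{12} + \left(1 - 9\right)\right) \left(\left(z{\left(-4,4 \right)} + X{\left(1 \right)}\right) + 16\right) = \left(- \frac{20}{12} + \left(1 - 9\right)\right) \left(\left(-4 + 1\right) + 16\right) = \left(\left(-20\right) \frac{1}{12} - 8\right) \left(-3 + 16\right) = \left(- \frac{5}{3} - 8\right) 13 = \left(- \frac{29}{3}\right) 13 = - \frac{377}{3}$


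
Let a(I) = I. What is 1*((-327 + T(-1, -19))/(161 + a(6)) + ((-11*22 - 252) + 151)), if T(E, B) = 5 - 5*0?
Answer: -57603/167 ≈ -344.93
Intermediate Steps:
T(E, B) = 5 (T(E, B) = 5 + 0 = 5)
1*((-327 + T(-1, -19))/(161 + a(6)) + ((-11*22 - 252) + 151)) = 1*((-327 + 5)/(161 + 6) + ((-11*22 - 252) + 151)) = 1*(-322/167 + ((-242 - 252) + 151)) = 1*(-322*1/167 + (-494 + 151)) = 1*(-322/167 - 343) = 1*(-57603/167) = -57603/167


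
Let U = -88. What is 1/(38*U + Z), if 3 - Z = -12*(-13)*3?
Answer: -1/3809 ≈ -0.00026254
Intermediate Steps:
Z = -465 (Z = 3 - (-12*(-13))*3 = 3 - 156*3 = 3 - 1*468 = 3 - 468 = -465)
1/(38*U + Z) = 1/(38*(-88) - 465) = 1/(-3344 - 465) = 1/(-3809) = -1/3809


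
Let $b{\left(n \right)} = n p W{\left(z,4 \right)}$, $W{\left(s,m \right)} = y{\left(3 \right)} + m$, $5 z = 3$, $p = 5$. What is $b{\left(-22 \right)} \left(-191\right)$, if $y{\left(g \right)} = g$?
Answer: $147070$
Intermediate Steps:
$z = \frac{3}{5}$ ($z = \frac{1}{5} \cdot 3 = \frac{3}{5} \approx 0.6$)
$W{\left(s,m \right)} = 3 + m$
$b{\left(n \right)} = 35 n$ ($b{\left(n \right)} = n 5 \left(3 + 4\right) = 5 n 7 = 35 n$)
$b{\left(-22 \right)} \left(-191\right) = 35 \left(-22\right) \left(-191\right) = \left(-770\right) \left(-191\right) = 147070$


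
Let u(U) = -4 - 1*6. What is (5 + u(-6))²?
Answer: 25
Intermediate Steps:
u(U) = -10 (u(U) = -4 - 6 = -10)
(5 + u(-6))² = (5 - 10)² = (-5)² = 25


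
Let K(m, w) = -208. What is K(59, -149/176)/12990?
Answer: -104/6495 ≈ -0.016012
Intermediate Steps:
K(59, -149/176)/12990 = -208/12990 = -208*1/12990 = -104/6495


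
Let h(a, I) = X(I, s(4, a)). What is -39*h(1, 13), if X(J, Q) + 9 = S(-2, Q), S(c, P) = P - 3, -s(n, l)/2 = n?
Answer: 780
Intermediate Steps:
s(n, l) = -2*n
S(c, P) = -3 + P
X(J, Q) = -12 + Q (X(J, Q) = -9 + (-3 + Q) = -12 + Q)
h(a, I) = -20 (h(a, I) = -12 - 2*4 = -12 - 8 = -20)
-39*h(1, 13) = -39*(-20) = 780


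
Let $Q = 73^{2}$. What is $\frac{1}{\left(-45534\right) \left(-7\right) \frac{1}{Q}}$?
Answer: $\frac{5329}{318738} \approx 0.016719$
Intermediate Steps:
$Q = 5329$
$\frac{1}{\left(-45534\right) \left(-7\right) \frac{1}{Q}} = \frac{1}{\left(-45534\right) \left(-7\right) \frac{1}{5329}} = \frac{1}{318738 \cdot \frac{1}{5329}} = \frac{1}{\frac{318738}{5329}} = \frac{5329}{318738}$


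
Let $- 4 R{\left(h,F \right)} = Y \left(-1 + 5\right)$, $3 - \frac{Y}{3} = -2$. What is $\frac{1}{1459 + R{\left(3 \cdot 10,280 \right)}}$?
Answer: $\frac{1}{1444} \approx 0.00069252$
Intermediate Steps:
$Y = 15$ ($Y = 9 - -6 = 9 + 6 = 15$)
$R{\left(h,F \right)} = -15$ ($R{\left(h,F \right)} = - \frac{15 \left(-1 + 5\right)}{4} = - \frac{15 \cdot 4}{4} = \left(- \frac{1}{4}\right) 60 = -15$)
$\frac{1}{1459 + R{\left(3 \cdot 10,280 \right)}} = \frac{1}{1459 - 15} = \frac{1}{1444}$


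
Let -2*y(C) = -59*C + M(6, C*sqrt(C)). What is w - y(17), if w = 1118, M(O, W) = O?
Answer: 1239/2 ≈ 619.50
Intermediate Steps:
y(C) = -3 + 59*C/2 (y(C) = -(-59*C + 6)/2 = -(6 - 59*C)/2 = -3 + 59*C/2)
w - y(17) = 1118 - (-3 + (59/2)*17) = 1118 - (-3 + 1003/2) = 1118 - 1*997/2 = 1118 - 997/2 = 1239/2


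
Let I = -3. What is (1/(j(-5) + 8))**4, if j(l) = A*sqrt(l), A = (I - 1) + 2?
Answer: I/(16*(-199*I + 176*sqrt(5))) ≈ -6.3952e-5 + 0.00012647*I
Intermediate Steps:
A = -2 (A = (-3 - 1) + 2 = -4 + 2 = -2)
j(l) = -2*sqrt(l)
(1/(j(-5) + 8))**4 = (1/(-2*I*sqrt(5) + 8))**4 = (1/(8 - 2*I*sqrt(5)))**4 = (8 - 2*I*sqrt(5))**(-4)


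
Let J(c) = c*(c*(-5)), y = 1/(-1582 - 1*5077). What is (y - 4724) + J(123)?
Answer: -535177172/6659 ≈ -80369.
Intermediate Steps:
y = -1/6659 (y = 1/(-1582 - 5077) = 1/(-6659) = -1/6659 ≈ -0.00015017)
J(c) = -5*c² (J(c) = c*(-5*c) = -5*c²)
(y - 4724) + J(123) = (-1/6659 - 4724) - 5*123² = -31457117/6659 - 5*15129 = -31457117/6659 - 75645 = -535177172/6659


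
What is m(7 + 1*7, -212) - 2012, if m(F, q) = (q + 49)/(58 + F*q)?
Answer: -5854757/2910 ≈ -2011.9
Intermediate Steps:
m(F, q) = (49 + q)/(58 + F*q)
m(7 + 1*7, -212) - 2012 = (49 - 212)/(58 + (7 + 1*7)*(-212)) - 2012 = -163/(58 + (7 + 7)*(-212)) - 2012 = -163/(58 + 14*(-212)) - 2012 = -163/(58 - 2968) - 2012 = -163/(-2910) - 2012 = -1/2910*(-163) - 2012 = 163/2910 - 2012 = -5854757/2910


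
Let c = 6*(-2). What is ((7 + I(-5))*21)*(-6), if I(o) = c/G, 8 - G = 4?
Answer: -504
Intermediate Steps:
G = 4 (G = 8 - 1*4 = 8 - 4 = 4)
c = -12
I(o) = -3 (I(o) = -12/4 = -12*¼ = -3)
((7 + I(-5))*21)*(-6) = ((7 - 3)*21)*(-6) = (4*21)*(-6) = 84*(-6) = -504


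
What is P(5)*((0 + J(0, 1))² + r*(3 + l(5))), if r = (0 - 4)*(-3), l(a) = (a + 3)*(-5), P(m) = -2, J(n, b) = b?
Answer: 886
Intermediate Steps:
l(a) = -15 - 5*a (l(a) = (3 + a)*(-5) = -15 - 5*a)
r = 12 (r = -4*(-3) = 12)
P(5)*((0 + J(0, 1))² + r*(3 + l(5))) = -2*((0 + 1)² + 12*(3 + (-15 - 5*5))) = -2*(1² + 12*(3 + (-15 - 25))) = -2*(1 + 12*(3 - 40)) = -2*(1 + 12*(-37)) = -2*(1 - 444) = -2*(-443) = 886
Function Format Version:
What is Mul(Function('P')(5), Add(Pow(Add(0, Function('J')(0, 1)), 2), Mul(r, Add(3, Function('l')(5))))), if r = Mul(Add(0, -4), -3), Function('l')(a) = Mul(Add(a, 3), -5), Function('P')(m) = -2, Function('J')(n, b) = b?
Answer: 886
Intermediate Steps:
Function('l')(a) = Add(-15, Mul(-5, a)) (Function('l')(a) = Mul(Add(3, a), -5) = Add(-15, Mul(-5, a)))
r = 12 (r = Mul(-4, -3) = 12)
Mul(Function('P')(5), Add(Pow(Add(0, Function('J')(0, 1)), 2), Mul(r, Add(3, Function('l')(5))))) = Mul(-2, Add(Pow(Add(0, 1), 2), Mul(12, Add(3, Add(-15, Mul(-5, 5)))))) = Mul(-2, Add(Pow(1, 2), Mul(12, Add(3, Add(-15, -25))))) = Mul(-2, Add(1, Mul(12, Add(3, -40)))) = Mul(-2, Add(1, Mul(12, -37))) = Mul(-2, Add(1, -444)) = Mul(-2, -443) = 886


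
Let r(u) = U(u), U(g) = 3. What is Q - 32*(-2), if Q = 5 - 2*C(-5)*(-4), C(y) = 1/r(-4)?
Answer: 215/3 ≈ 71.667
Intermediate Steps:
r(u) = 3
C(y) = 1/3
Q = 23/3 (Q = 5 - 2*(-4)/3 = 5 - 2*(-4/3) = 5 + 8/3 = 23/3 ≈ 7.6667)
Q - 32*(-2) = 23/3 - 32*(-2) = 23/3 + 64 = 215/3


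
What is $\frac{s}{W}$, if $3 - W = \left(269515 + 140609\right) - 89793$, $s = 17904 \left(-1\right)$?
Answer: $\frac{746}{13347} \approx 0.055893$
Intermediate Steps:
$s = -17904$
$W = -320328$ ($W = 3 - \left(\left(269515 + 140609\right) - 89793\right) = 3 - \left(410124 - 89793\right) = 3 - 320331 = -320328$)
$\frac{s}{W} = - \frac{17904}{-320328} = \left(-17904\right) \left(- \frac{1}{320328}\right) = \frac{746}{13347}$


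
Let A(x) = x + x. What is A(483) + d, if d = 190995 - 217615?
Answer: -25654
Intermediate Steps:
d = -26620
A(x) = 2*x
A(483) + d = 2*483 - 26620 = 966 - 26620 = -25654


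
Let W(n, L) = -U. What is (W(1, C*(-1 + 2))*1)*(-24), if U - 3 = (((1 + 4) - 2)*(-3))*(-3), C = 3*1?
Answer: 720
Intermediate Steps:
C = 3
U = 30 (U = 3 + (((1 + 4) - 2)*(-3))*(-3) = 3 + ((5 - 2)*(-3))*(-3) = 3 + (3*(-3))*(-3) = 3 - 9*(-3) = 3 + 27 = 30)
W(n, L) = -30 (W(n, L) = -1*30 = -30)
(W(1, C*(-1 + 2))*1)*(-24) = -30*1*(-24) = -30*(-24) = 720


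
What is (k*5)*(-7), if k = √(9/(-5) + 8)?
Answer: -7*√155 ≈ -87.149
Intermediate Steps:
k = √155/5 (k = √(9*(-⅕) + 8) = √(-9/5 + 8) = √(31/5) = √155/5 ≈ 2.4900)
(k*5)*(-7) = ((√155/5)*5)*(-7) = √155*(-7) = -7*√155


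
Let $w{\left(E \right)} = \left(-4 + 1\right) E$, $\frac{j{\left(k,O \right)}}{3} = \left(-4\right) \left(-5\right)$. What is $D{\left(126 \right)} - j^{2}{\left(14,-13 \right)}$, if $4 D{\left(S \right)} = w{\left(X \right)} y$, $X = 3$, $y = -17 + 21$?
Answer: $-3609$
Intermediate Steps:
$y = 4$
$j{\left(k,O \right)} = 60$ ($j{\left(k,O \right)} = 3 \left(\left(-4\right) \left(-5\right)\right) = 3 \cdot 20 = 60$)
$w{\left(E \right)} = - 3 E$
$D{\left(S \right)} = -9$ ($D{\left(S \right)} = \frac{\left(-3\right) 3 \cdot 4}{4} = \frac{\left(-9\right) 4}{4} = \frac{1}{4} \left(-36\right) = -9$)
$D{\left(126 \right)} - j^{2}{\left(14,-13 \right)} = -9 - 60^{2} = -9 - 3600 = -3609$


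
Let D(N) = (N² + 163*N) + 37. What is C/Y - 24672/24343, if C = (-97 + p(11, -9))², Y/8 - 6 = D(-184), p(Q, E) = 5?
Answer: -70638610/95108101 ≈ -0.74272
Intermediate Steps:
D(N) = 37 + N² + 163*N
Y = 31256 (Y = 48 + 8*(37 + (-184)² + 163*(-184)) = 48 + 8*(37 + 33856 - 29992) = 48 + 8*3901 = 48 + 31208 = 31256)
C = 8464 (C = (-97 + 5)² = (-92)² = 8464)
C/Y - 24672/24343 = 8464/31256 - 24672/24343 = 8464*(1/31256) - 24672*1/24343 = 1058/3907 - 24672/24343 = -70638610/95108101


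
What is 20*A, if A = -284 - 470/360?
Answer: -51355/9 ≈ -5706.1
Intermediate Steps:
A = -10271/36 (A = -284 - 470*1/360 = -284 - 47/36 = -10271/36 ≈ -285.31)
20*A = 20*(-10271/36) = -51355/9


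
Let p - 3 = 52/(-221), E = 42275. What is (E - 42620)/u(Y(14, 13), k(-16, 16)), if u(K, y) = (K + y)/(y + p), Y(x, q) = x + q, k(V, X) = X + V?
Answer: -5405/153 ≈ -35.327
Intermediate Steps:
k(V, X) = V + X
Y(x, q) = q + x
p = 47/17 (p = 3 + 52/(-221) = 3 + 52*(-1/221) = 3 - 4/17 = 47/17 ≈ 2.7647)
u(K, y) = (K + y)/(47/17 + y) (u(K, y) = (K + y)/(y + 47/17) = (K + y)/(47/17 + y))
(E - 42620)/u(Y(14, 13), k(-16, 16)) = (42275 - 42620)/((17*((13 + 14) + (-16 + 16))/(47 + 17*(-16 + 16)))) = -345*(47 + 17*0)/(17*(27 + 0)) = -345/(17*27/(47 + 0)) = -345/(17*27/47) = -345/(17*(1/47)*27) = -345/459/47 = -345*47/459 = -5405/153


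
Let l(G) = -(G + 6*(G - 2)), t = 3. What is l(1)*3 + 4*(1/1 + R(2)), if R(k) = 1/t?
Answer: 61/3 ≈ 20.333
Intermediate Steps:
R(k) = ⅓ (R(k) = 1/3 = ⅓)
l(G) = 12 - 7*G (l(G) = -(G + 6*(-2 + G)) = -(G + (-12 + 6*G)) = -(-12 + 7*G) = 12 - 7*G)
l(1)*3 + 4*(1/1 + R(2)) = (12 - 7*1)*3 + 4*(1/1 + ⅓) = (12 - 7)*3 + 4*(1 + ⅓) = 5*3 + 4*(4/3) = 15 + 16/3 = 61/3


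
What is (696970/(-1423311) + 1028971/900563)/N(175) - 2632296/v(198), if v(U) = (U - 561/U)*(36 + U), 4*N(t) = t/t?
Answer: -1073716544814916244/19512555574367739 ≈ -55.027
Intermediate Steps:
N(t) = ¼ (N(t) = (t/t)/4 = (¼)*1 = ¼)
v(U) = (36 + U)*(U - 561/U)
(696970/(-1423311) + 1028971/900563)/N(175) - 2632296/v(198) = (696970/(-1423311) + 1028971/900563)/(¼) - 2632296/(-561 + 198² - 20196/198 + 36*198) = (696970*(-1/1423311) + 1028971*(1/900563))*4 - 2632296/(-561 + 39204 - 20196*1/198 + 7128) = (-696970/1423311 + 1028971/900563)*4 - 2632296/(-561 + 39204 - 102 + 7128) = (836880348871/1281781224093)*4 - 2632296/45669 = 3347521395484/1281781224093 - 2632296*1/45669 = 3347521395484/1281781224093 - 877432/15223 = -1073716544814916244/19512555574367739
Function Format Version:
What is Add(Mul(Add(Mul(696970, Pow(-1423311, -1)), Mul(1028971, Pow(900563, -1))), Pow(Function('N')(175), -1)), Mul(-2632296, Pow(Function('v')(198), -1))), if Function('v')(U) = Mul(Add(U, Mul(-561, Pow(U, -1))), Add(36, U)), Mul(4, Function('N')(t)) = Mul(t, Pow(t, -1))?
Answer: Rational(-1073716544814916244, 19512555574367739) ≈ -55.027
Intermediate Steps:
Function('N')(t) = Rational(1, 4) (Function('N')(t) = Mul(Rational(1, 4), Mul(t, Pow(t, -1))) = Mul(Rational(1, 4), 1) = Rational(1, 4))
Function('v')(U) = Mul(Add(36, U), Add(U, Mul(-561, Pow(U, -1))))
Add(Mul(Add(Mul(696970, Pow(-1423311, -1)), Mul(1028971, Pow(900563, -1))), Pow(Function('N')(175), -1)), Mul(-2632296, Pow(Function('v')(198), -1))) = Add(Mul(Add(Mul(696970, Pow(-1423311, -1)), Mul(1028971, Pow(900563, -1))), Pow(Rational(1, 4), -1)), Mul(-2632296, Pow(Add(-561, Pow(198, 2), Mul(-20196, Pow(198, -1)), Mul(36, 198)), -1))) = Add(Mul(Add(Mul(696970, Rational(-1, 1423311)), Mul(1028971, Rational(1, 900563))), 4), Mul(-2632296, Pow(Add(-561, 39204, Mul(-20196, Rational(1, 198)), 7128), -1))) = Add(Mul(Add(Rational(-696970, 1423311), Rational(1028971, 900563)), 4), Mul(-2632296, Pow(Add(-561, 39204, -102, 7128), -1))) = Add(Mul(Rational(836880348871, 1281781224093), 4), Mul(-2632296, Pow(45669, -1))) = Add(Rational(3347521395484, 1281781224093), Mul(-2632296, Rational(1, 45669))) = Add(Rational(3347521395484, 1281781224093), Rational(-877432, 15223)) = Rational(-1073716544814916244, 19512555574367739)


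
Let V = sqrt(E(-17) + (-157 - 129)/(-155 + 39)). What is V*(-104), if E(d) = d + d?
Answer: -52*I*sqrt(106082)/29 ≈ -584.02*I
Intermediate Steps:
E(d) = 2*d
V = I*sqrt(106082)/58 (V = sqrt(2*(-17) + (-157 - 129)/(-155 + 39)) = sqrt(-34 - 286/(-116)) = sqrt(-34 - 286*(-1/116)) = sqrt(-34 + 143/58) = sqrt(-1829/58) = I*sqrt(106082)/58 ≈ 5.6156*I)
V*(-104) = (I*sqrt(106082)/58)*(-104) = -52*I*sqrt(106082)/29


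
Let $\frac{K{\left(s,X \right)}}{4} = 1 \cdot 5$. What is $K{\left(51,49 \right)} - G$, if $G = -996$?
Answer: $1016$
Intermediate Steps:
$K{\left(s,X \right)} = 20$ ($K{\left(s,X \right)} = 4 \cdot 1 \cdot 5 = 4 \cdot 5 = 20$)
$K{\left(51,49 \right)} - G = 20 - -996 = 20 + 996 = 1016$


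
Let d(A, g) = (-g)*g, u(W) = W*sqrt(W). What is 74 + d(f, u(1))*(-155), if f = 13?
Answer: 229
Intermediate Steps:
u(W) = W**(3/2)
d(A, g) = -g**2
74 + d(f, u(1))*(-155) = 74 - (1**(3/2))**2*(-155) = 74 - 1*1**2*(-155) = 74 - 1*1*(-155) = 74 - 1*(-155) = 74 + 155 = 229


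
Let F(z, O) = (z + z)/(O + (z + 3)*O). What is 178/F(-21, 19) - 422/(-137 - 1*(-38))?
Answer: 951605/693 ≈ 1373.2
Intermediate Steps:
F(z, O) = 2*z/(O + O*(3 + z)) (F(z, O) = (2*z)/(O + (3 + z)*O) = (2*z)/(O + O*(3 + z)) = 2*z/(O + O*(3 + z)))
178/F(-21, 19) - 422/(-137 - 1*(-38)) = 178/((2*(-21)/(19*(4 - 21)))) - 422/(-137 - 1*(-38)) = 178/((2*(-21)*(1/19)/(-17))) - 422/(-137 + 38) = 178/((2*(-21)*(1/19)*(-1/17))) - 422/(-99) = 178/(42/323) - 422*(-1/99) = 178*(323/42) + 422/99 = 28747/21 + 422/99 = 951605/693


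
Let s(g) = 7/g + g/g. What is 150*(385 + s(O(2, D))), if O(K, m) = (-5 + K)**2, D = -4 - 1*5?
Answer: 174050/3 ≈ 58017.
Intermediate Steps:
D = -9 (D = -4 - 5 = -9)
s(g) = 1 + 7/g (s(g) = 7/g + 1 = 1 + 7/g)
150*(385 + s(O(2, D))) = 150*(385 + (7 + (-5 + 2)**2)/((-5 + 2)**2)) = 150*(385 + (7 + (-3)**2)/((-3)**2)) = 150*(385 + (7 + 9)/9) = 150*(385 + (1/9)*16) = 150*(385 + 16/9) = 150*(3481/9) = 174050/3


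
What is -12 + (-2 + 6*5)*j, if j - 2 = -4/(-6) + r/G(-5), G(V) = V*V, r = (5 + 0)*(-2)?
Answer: 772/15 ≈ 51.467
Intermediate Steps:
r = -10 (r = 5*(-2) = -10)
G(V) = V²
j = 34/15 (j = 2 + (-4/(-6) - 10/((-5)²)) = 2 + (-4*(-⅙) - 10/25) = 2 + (⅔ - 10*1/25) = 2 + (⅔ - ⅖) = 2 + 4/15 = 34/15 ≈ 2.2667)
-12 + (-2 + 6*5)*j = -12 + (-2 + 6*5)*(34/15) = -12 + (-2 + 30)*(34/15) = -12 + 28*(34/15) = -12 + 952/15 = 772/15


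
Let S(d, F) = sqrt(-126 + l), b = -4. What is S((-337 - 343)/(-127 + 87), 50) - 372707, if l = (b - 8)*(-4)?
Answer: -372707 + I*sqrt(78) ≈ -3.7271e+5 + 8.8318*I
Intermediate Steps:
l = 48 (l = (-4 - 8)*(-4) = -12*(-4) = 48)
S(d, F) = I*sqrt(78) (S(d, F) = sqrt(-126 + 48) = sqrt(-78) = I*sqrt(78))
S((-337 - 343)/(-127 + 87), 50) - 372707 = I*sqrt(78) - 372707 = -372707 + I*sqrt(78)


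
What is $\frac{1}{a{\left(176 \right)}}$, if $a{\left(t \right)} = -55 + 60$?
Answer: $\frac{1}{5} \approx 0.2$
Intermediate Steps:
$a{\left(t \right)} = 5$
$\frac{1}{a{\left(176 \right)}} = \frac{1}{5}$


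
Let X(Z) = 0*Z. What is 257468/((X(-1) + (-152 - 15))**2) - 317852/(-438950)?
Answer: 60940076514/6120938275 ≈ 9.9560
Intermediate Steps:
X(Z) = 0
257468/((X(-1) + (-152 - 15))**2) - 317852/(-438950) = 257468/((0 + (-152 - 15))**2) - 317852/(-438950) = 257468/((0 - 167)**2) - 317852*(-1/438950) = 257468/((-167)**2) + 158926/219475 = 257468/27889 + 158926/219475 = 60940076514/6120938275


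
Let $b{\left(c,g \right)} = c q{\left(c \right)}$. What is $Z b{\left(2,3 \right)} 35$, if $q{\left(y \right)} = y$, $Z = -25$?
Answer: $-3500$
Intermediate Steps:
$b{\left(c,g \right)} = c^{2}$ ($b{\left(c,g \right)} = c c = c^{2}$)
$Z b{\left(2,3 \right)} 35 = - 25 \cdot 2^{2} \cdot 35 = \left(-25\right) 4 \cdot 35 = \left(-100\right) 35 = -3500$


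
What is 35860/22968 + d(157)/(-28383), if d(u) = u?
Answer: 7683397/4938642 ≈ 1.5558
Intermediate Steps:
35860/22968 + d(157)/(-28383) = 35860/22968 + 157/(-28383) = 35860*(1/22968) + 157*(-1/28383) = 815/522 - 157/28383 = 7683397/4938642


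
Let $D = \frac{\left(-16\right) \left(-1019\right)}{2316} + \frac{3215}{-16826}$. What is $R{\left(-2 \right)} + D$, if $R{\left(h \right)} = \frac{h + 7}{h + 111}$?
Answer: $\frac{7321331989}{1061905686} \approx 6.8945$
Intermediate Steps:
$R{\left(h \right)} = \frac{7 + h}{111 + h}$
$D = \frac{66721291}{9742254}$ ($D = 16304 \cdot \frac{1}{2316} + 3215 \left(- \frac{1}{16826}\right) = \frac{4076}{579} - \frac{3215}{16826} = \frac{66721291}{9742254} \approx 6.8486$)
$R{\left(-2 \right)} + D = \frac{7 - 2}{111 - 2} + \frac{66721291}{9742254} = \frac{1}{109} \cdot 5 + \frac{66721291}{9742254} = \frac{5}{109} + \frac{66721291}{9742254} = \frac{7321331989}{1061905686}$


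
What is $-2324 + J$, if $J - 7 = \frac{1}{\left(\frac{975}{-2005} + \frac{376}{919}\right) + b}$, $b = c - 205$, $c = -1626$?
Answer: $- \frac{1563481194125}{674786718} \approx -2317.0$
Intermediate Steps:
$b = -1831$ ($b = -1626 - 205 = -1831$)
$J = \frac{4723138507}{674786718}$ ($J = 7 + \frac{1}{\left(\frac{975}{-2005} + \frac{376}{919}\right) - 1831} = 7 + \frac{1}{\left(975 \left(- \frac{1}{2005}\right) + 376 \cdot \frac{1}{919}\right) - 1831} = 7 + \frac{1}{\left(- \frac{195}{401} + \frac{376}{919}\right) - 1831} = 7 + \frac{1}{- \frac{28429}{368519} - 1831} = 7 + \frac{1}{- \frac{674786718}{368519}} = 7 - \frac{368519}{674786718} = \frac{4723138507}{674786718} \approx 6.9995$)
$-2324 + J = -2324 + \frac{4723138507}{674786718} = - \frac{1563481194125}{674786718}$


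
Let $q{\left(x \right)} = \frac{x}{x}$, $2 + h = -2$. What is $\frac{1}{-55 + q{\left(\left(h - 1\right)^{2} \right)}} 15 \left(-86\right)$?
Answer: $\frac{215}{9} \approx 23.889$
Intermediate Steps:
$h = -4$ ($h = -2 - 2 = -4$)
$q{\left(x \right)} = 1$
$\frac{1}{-55 + q{\left(\left(h - 1\right)^{2} \right)}} 15 \left(-86\right) = \frac{1}{-55 + 1} \cdot 15 \left(-86\right) = \frac{1}{-54} \cdot 15 \left(-86\right) = \left(- \frac{1}{54}\right) 15 \left(-86\right) = \left(- \frac{5}{18}\right) \left(-86\right) = \frac{215}{9}$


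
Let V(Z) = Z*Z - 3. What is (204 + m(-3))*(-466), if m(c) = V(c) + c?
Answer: -96462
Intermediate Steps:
V(Z) = -3 + Z**2 (V(Z) = Z**2 - 3 = -3 + Z**2)
m(c) = -3 + c + c**2 (m(c) = (-3 + c**2) + c = -3 + c + c**2)
(204 + m(-3))*(-466) = (204 + (-3 - 3 + (-3)**2))*(-466) = (204 + (-3 - 3 + 9))*(-466) = (204 + 3)*(-466) = 207*(-466) = -96462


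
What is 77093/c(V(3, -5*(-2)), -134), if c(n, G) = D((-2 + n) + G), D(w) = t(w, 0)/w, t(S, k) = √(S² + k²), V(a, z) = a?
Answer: -77093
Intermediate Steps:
D(w) = √(w²)/w (D(w) = √(w² + 0²)/w = √(w² + 0)/w = √(w²)/w)
c(n, G) = √((-2 + G + n)²)/(-2 + G + n) (c(n, G) = √(((-2 + n) + G)²)/((-2 + n) + G) = √((-2 + G + n)²)/(-2 + G + n))
77093/c(V(3, -5*(-2)), -134) = 77093/((√((-2 - 134 + 3)²)/(-2 - 134 + 3))) = 77093/((√((-133)²)/(-133))) = 77093/((√17689*(-1/133))) = 77093/((133*(-1/133))) = 77093/(-1) = 77093*(-1) = -77093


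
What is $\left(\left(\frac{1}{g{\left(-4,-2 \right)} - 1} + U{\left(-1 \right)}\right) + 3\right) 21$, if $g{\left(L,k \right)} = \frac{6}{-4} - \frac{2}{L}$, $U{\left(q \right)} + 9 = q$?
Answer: $- \frac{315}{2} \approx -157.5$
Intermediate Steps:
$U{\left(q \right)} = -9 + q$
$g{\left(L,k \right)} = - \frac{3}{2} - \frac{2}{L}$ ($g{\left(L,k \right)} = 6 \left(- \frac{1}{4}\right) - \frac{2}{L} = - \frac{3}{2} - \frac{2}{L}$)
$\left(\left(\frac{1}{g{\left(-4,-2 \right)} - 1} + U{\left(-1 \right)}\right) + 3\right) 21 = \left(\left(\frac{1}{\left(- \frac{3}{2} - \frac{2}{-4}\right) - 1} - 10\right) + 3\right) 21 = \left(\left(\frac{1}{\left(- \frac{3}{2} - - \frac{1}{2}\right) - 1} - 10\right) + 3\right) 21 = \left(\left(\frac{1}{\left(- \frac{3}{2} + \frac{1}{2}\right) - 1} - 10\right) + 3\right) 21 = \left(\left(\frac{1}{-1 - 1} - 10\right) + 3\right) 21 = \left(\left(\frac{1}{-2} - 10\right) + 3\right) 21 = \left(\left(- \frac{1}{2} - 10\right) + 3\right) 21 = \left(- \frac{21}{2} + 3\right) 21 = \left(- \frac{15}{2}\right) 21 = - \frac{315}{2}$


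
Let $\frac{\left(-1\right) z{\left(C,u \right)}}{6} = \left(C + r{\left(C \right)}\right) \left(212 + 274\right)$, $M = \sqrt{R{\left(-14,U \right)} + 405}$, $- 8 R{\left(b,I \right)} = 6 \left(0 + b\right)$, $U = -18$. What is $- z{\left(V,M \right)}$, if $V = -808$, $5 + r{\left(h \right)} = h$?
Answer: $-4726836$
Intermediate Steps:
$r{\left(h \right)} = -5 + h$
$R{\left(b,I \right)} = - \frac{3 b}{4}$ ($R{\left(b,I \right)} = - \frac{6 \left(0 + b\right)}{8} = - \frac{6 b}{8} = - \frac{3 b}{4}$)
$M = \frac{\sqrt{1662}}{2}$ ($M = \sqrt{\left(- \frac{3}{4}\right) \left(-14\right) + 405} = \sqrt{\frac{21}{2} + 405} = \sqrt{\frac{831}{2}} = \frac{\sqrt{1662}}{2} \approx 20.384$)
$z{\left(C,u \right)} = 14580 - 5832 C$ ($z{\left(C,u \right)} = - 6 \left(C + \left(-5 + C\right)\right) \left(212 + 274\right) = - 6 \left(-5 + 2 C\right) 486 = - 6 \left(-2430 + 972 C\right) = 14580 - 5832 C$)
$- z{\left(V,M \right)} = - (14580 - -4712256) = - (14580 + 4712256) = \left(-1\right) 4726836 = -4726836$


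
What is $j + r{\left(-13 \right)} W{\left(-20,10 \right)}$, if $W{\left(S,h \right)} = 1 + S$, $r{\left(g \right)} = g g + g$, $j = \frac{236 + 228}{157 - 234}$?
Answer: $- \frac{228692}{77} \approx -2970.0$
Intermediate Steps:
$j = - \frac{464}{77}$ ($j = \frac{464}{-77} = 464 \left(- \frac{1}{77}\right) = - \frac{464}{77} \approx -6.026$)
$r{\left(g \right)} = g + g^{2}$ ($r{\left(g \right)} = g^{2} + g = g + g^{2}$)
$j + r{\left(-13 \right)} W{\left(-20,10 \right)} = - \frac{464}{77} + - 13 \left(1 - 13\right) \left(1 - 20\right) = - \frac{464}{77} + \left(-13\right) \left(-12\right) \left(-19\right) = - \frac{464}{77} + 156 \left(-19\right) = - \frac{464}{77} - 2964 = - \frac{228692}{77}$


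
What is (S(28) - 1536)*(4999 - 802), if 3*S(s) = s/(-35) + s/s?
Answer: -32231561/5 ≈ -6.4463e+6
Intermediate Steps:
S(s) = ⅓ - s/105 (S(s) = (s/(-35) + s/s)/3 = (s*(-1/35) + 1)/3 = (-s/35 + 1)/3 = (1 - s/35)/3 = ⅓ - s/105)
(S(28) - 1536)*(4999 - 802) = ((⅓ - 1/105*28) - 1536)*(4999 - 802) = ((⅓ - 4/15) - 1536)*4197 = (1/15 - 1536)*4197 = -23039/15*4197 = -32231561/5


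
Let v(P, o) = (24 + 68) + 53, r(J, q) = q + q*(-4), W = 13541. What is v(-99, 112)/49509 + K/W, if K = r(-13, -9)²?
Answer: 38055506/670401369 ≈ 0.056765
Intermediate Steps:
r(J, q) = -3*q (r(J, q) = q - 4*q = -3*q)
K = 729 (K = (-3*(-9))² = 27² = 729)
v(P, o) = 145 (v(P, o) = 92 + 53 = 145)
v(-99, 112)/49509 + K/W = 145/49509 + 729/13541 = 38055506/670401369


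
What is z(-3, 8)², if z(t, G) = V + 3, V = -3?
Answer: 0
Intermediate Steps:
z(t, G) = 0 (z(t, G) = -3 + 3 = 0)
z(-3, 8)² = 0² = 0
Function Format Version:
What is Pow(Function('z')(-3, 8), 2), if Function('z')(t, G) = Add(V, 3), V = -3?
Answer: 0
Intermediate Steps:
Function('z')(t, G) = 0 (Function('z')(t, G) = Add(-3, 3) = 0)
Pow(Function('z')(-3, 8), 2) = Pow(0, 2) = 0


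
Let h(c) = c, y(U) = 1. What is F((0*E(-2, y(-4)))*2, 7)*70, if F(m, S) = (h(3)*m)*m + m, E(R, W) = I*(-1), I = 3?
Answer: 0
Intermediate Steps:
E(R, W) = -3 (E(R, W) = 3*(-1) = -3)
F(m, S) = m + 3*m² (F(m, S) = (3*m)*m + m = 3*m² + m = m + 3*m²)
F((0*E(-2, y(-4)))*2, 7)*70 = (((0*(-3))*2)*(1 + 3*((0*(-3))*2)))*70 = ((0*2)*(1 + 3*(0*2)))*70 = (0*(1 + 3*0))*70 = (0*(1 + 0))*70 = (0*1)*70 = 0*70 = 0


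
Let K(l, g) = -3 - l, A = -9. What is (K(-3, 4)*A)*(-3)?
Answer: 0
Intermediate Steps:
(K(-3, 4)*A)*(-3) = ((-3 - 1*(-3))*(-9))*(-3) = ((-3 + 3)*(-9))*(-3) = (0*(-9))*(-3) = 0*(-3) = 0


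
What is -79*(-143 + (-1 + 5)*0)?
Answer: 11297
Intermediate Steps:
-79*(-143 + (-1 + 5)*0) = -79*(-143 + 4*0) = -79*(-143 + 0) = -79*(-143) = 11297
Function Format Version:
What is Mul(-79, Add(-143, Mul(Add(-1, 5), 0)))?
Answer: 11297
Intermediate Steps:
Mul(-79, Add(-143, Mul(Add(-1, 5), 0))) = Mul(-79, Add(-143, Mul(4, 0))) = Mul(-79, Add(-143, 0)) = Mul(-79, -143) = 11297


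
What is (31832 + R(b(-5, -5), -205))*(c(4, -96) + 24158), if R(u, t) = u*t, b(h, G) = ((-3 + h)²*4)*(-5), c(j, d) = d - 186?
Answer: 7025083232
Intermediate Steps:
c(j, d) = -186 + d
b(h, G) = -20*(-3 + h)² (b(h, G) = (4*(-3 + h)²)*(-5) = -20*(-3 + h)²)
R(u, t) = t*u
(31832 + R(b(-5, -5), -205))*(c(4, -96) + 24158) = (31832 - (-4100)*(-3 - 5)²)*((-186 - 96) + 24158) = (31832 - (-4100)*(-8)²)*(-282 + 24158) = (31832 - (-4100)*64)*23876 = (31832 - 205*(-1280))*23876 = (31832 + 262400)*23876 = 294232*23876 = 7025083232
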